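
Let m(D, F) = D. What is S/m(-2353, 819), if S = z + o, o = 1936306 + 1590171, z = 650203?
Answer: -4176680/2353 ≈ -1775.0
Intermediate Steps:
o = 3526477
S = 4176680 (S = 650203 + 3526477 = 4176680)
S/m(-2353, 819) = 4176680/(-2353) = 4176680*(-1/2353) = -4176680/2353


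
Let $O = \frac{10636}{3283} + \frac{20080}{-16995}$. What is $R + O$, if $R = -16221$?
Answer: $- \frac{180985825421}{11158917} \approx -16219.0$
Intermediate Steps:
$O = \frac{22967236}{11158917}$ ($O = 10636 \cdot \frac{1}{3283} + 20080 \left(- \frac{1}{16995}\right) = \frac{10636}{3283} - \frac{4016}{3399} = \frac{22967236}{11158917} \approx 2.0582$)
$R + O = -16221 + \frac{22967236}{11158917} = - \frac{180985825421}{11158917}$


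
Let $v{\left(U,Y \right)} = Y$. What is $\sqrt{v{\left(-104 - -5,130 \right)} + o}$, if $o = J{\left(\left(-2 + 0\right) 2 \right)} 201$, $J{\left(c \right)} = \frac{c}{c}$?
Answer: $\sqrt{331} \approx 18.193$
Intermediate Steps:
$J{\left(c \right)} = 1$
$o = 201$ ($o = 1 \cdot 201 = 201$)
$\sqrt{v{\left(-104 - -5,130 \right)} + o} = \sqrt{130 + 201} = \sqrt{331}$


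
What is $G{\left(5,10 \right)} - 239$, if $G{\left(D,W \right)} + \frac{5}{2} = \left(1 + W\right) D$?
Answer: $- \frac{373}{2} \approx -186.5$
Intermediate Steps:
$G{\left(D,W \right)} = - \frac{5}{2} + D \left(1 + W\right)$ ($G{\left(D,W \right)} = - \frac{5}{2} + \left(1 + W\right) D = - \frac{5}{2} + D \left(1 + W\right)$)
$G{\left(5,10 \right)} - 239 = \left(- \frac{5}{2} + 5 + 5 \cdot 10\right) - 239 = \left(- \frac{5}{2} + 5 + 50\right) - 239 = \frac{105}{2} - 239 = - \frac{373}{2}$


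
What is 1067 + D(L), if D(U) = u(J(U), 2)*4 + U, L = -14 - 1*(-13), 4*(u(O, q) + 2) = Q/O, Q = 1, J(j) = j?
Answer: 1057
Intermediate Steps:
u(O, q) = -2 + 1/(4*O) (u(O, q) = -2 + (1/O)/4 = -2 + 1/(4*O))
L = -1 (L = -14 + 13 = -1)
D(U) = -8 + U + 1/U (D(U) = (-2 + 1/(4*U))*4 + U = (-8 + 1/U) + U = -8 + U + 1/U)
1067 + D(L) = 1067 + (-8 - 1 + 1/(-1)) = 1067 + (-8 - 1 - 1) = 1067 - 10 = 1057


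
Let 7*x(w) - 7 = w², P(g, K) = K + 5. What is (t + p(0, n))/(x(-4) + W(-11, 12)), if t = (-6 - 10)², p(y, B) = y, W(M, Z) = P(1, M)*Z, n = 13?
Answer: -1792/481 ≈ -3.7256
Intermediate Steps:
P(g, K) = 5 + K
W(M, Z) = Z*(5 + M) (W(M, Z) = (5 + M)*Z = Z*(5 + M))
t = 256 (t = (-16)² = 256)
x(w) = 1 + w²/7
(t + p(0, n))/(x(-4) + W(-11, 12)) = (256 + 0)/((1 + (⅐)*(-4)²) + 12*(5 - 11)) = 256/((1 + (⅐)*16) + 12*(-6)) = 256/((1 + 16/7) - 72) = 256/(23/7 - 72) = 256/(-481/7) = 256*(-7/481) = -1792/481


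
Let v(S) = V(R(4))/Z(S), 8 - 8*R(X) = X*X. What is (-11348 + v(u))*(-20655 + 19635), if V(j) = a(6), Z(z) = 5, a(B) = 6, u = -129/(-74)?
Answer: 11573736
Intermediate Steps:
u = 129/74 (u = -129*(-1/74) = 129/74 ≈ 1.7432)
R(X) = 1 - X²/8 (R(X) = 1 - X*X/8 = 1 - X²/8)
V(j) = 6
v(S) = 6/5
(-11348 + v(u))*(-20655 + 19635) = (-11348 + 6/5)*(-20655 + 19635) = -56734/5*(-1020) = 11573736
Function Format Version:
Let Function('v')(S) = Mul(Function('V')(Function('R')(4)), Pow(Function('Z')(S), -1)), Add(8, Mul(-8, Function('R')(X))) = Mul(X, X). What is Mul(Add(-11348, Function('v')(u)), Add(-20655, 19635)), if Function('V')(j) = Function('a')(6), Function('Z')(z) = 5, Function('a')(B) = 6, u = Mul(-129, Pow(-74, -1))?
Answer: 11573736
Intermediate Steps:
u = Rational(129, 74) (u = Mul(-129, Rational(-1, 74)) = Rational(129, 74) ≈ 1.7432)
Function('R')(X) = Add(1, Mul(Rational(-1, 8), Pow(X, 2))) (Function('R')(X) = Add(1, Mul(Rational(-1, 8), Mul(X, X))) = Add(1, Mul(Rational(-1, 8), Pow(X, 2))))
Function('V')(j) = 6
Function('v')(S) = Rational(6, 5) (Function('v')(S) = Mul(6, Pow(5, -1)) = Mul(6, Rational(1, 5)) = Rational(6, 5))
Mul(Add(-11348, Function('v')(u)), Add(-20655, 19635)) = Mul(Add(-11348, Rational(6, 5)), Add(-20655, 19635)) = Mul(Rational(-56734, 5), -1020) = 11573736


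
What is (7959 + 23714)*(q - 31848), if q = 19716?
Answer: -384256836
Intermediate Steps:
(7959 + 23714)*(q - 31848) = (7959 + 23714)*(19716 - 31848) = 31673*(-12132) = -384256836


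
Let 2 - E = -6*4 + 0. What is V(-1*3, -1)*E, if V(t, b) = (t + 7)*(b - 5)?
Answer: -624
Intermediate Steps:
E = 26 (E = 2 - (-6*4 + 0) = 2 - (-24 + 0) = 2 - 1*(-24) = 2 + 24 = 26)
V(t, b) = (-5 + b)*(7 + t) (V(t, b) = (7 + t)*(-5 + b) = (-5 + b)*(7 + t))
V(-1*3, -1)*E = (-35 - (-5)*3 + 7*(-1) - (-1)*3)*26 = (-35 - 5*(-3) - 7 - 1*(-3))*26 = (-35 + 15 - 7 + 3)*26 = -24*26 = -624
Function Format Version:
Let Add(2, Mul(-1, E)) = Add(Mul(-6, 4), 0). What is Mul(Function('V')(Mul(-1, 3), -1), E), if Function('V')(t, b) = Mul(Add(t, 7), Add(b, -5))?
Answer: -624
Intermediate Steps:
E = 26 (E = Add(2, Mul(-1, Add(Mul(-6, 4), 0))) = Add(2, Mul(-1, Add(-24, 0))) = Add(2, Mul(-1, -24)) = Add(2, 24) = 26)
Function('V')(t, b) = Mul(Add(-5, b), Add(7, t)) (Function('V')(t, b) = Mul(Add(7, t), Add(-5, b)) = Mul(Add(-5, b), Add(7, t)))
Mul(Function('V')(Mul(-1, 3), -1), E) = Mul(Add(-35, Mul(-5, Mul(-1, 3)), Mul(7, -1), Mul(-1, Mul(-1, 3))), 26) = Mul(Add(-35, Mul(-5, -3), -7, Mul(-1, -3)), 26) = Mul(Add(-35, 15, -7, 3), 26) = Mul(-24, 26) = -624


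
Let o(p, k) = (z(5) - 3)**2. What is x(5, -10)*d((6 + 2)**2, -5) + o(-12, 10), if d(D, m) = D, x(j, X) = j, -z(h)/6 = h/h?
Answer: 401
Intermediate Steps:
z(h) = -6 (z(h) = -6*h/h = -6*1 = -6)
o(p, k) = 81 (o(p, k) = (-6 - 3)**2 = (-9)**2 = 81)
x(5, -10)*d((6 + 2)**2, -5) + o(-12, 10) = 5*(6 + 2)**2 + 81 = 5*8**2 + 81 = 5*64 + 81 = 320 + 81 = 401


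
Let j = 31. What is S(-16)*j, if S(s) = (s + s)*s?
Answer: 15872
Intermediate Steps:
S(s) = 2*s**2 (S(s) = (2*s)*s = 2*s**2)
S(-16)*j = (2*(-16)**2)*31 = (2*256)*31 = 512*31 = 15872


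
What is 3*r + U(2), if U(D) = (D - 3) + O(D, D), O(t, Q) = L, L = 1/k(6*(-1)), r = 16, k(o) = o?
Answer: 281/6 ≈ 46.833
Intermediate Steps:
L = -⅙ (L = 1/(6*(-1)) = 1/(-6) = -⅙ ≈ -0.16667)
O(t, Q) = -⅙
U(D) = -19/6 + D (U(D) = (D - 3) - ⅙ = (-3 + D) - ⅙ = -19/6 + D)
3*r + U(2) = 3*16 + (-19/6 + 2) = 48 - 7/6 = 281/6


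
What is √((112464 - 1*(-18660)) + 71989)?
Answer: √203113 ≈ 450.68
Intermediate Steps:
√((112464 - 1*(-18660)) + 71989) = √((112464 + 18660) + 71989) = √(131124 + 71989) = √203113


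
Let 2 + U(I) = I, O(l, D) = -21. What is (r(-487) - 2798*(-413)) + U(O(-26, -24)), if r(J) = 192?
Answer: 1155743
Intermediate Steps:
U(I) = -2 + I
(r(-487) - 2798*(-413)) + U(O(-26, -24)) = (192 - 2798*(-413)) + (-2 - 21) = (192 + 1155574) - 23 = 1155766 - 23 = 1155743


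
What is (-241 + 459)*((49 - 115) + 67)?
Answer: 218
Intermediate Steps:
(-241 + 459)*((49 - 115) + 67) = 218*(-66 + 67) = 218*1 = 218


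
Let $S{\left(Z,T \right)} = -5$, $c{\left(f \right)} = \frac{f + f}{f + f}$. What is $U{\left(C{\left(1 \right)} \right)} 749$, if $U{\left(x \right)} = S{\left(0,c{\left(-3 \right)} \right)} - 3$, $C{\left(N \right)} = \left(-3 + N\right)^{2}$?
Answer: $-5992$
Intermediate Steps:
$c{\left(f \right)} = 1$ ($c{\left(f \right)} = \frac{2 f}{2 f} = 2 f \frac{1}{2 f} = 1$)
$U{\left(x \right)} = -8$ ($U{\left(x \right)} = -5 - 3 = -8$)
$U{\left(C{\left(1 \right)} \right)} 749 = \left(-8\right) 749 = -5992$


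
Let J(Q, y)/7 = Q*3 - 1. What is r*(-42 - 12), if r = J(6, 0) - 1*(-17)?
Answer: -7344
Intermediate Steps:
J(Q, y) = -7 + 21*Q (J(Q, y) = 7*(Q*3 - 1) = 7*(3*Q - 1) = 7*(-1 + 3*Q) = -7 + 21*Q)
r = 136 (r = (-7 + 21*6) - 1*(-17) = (-7 + 126) + 17 = 119 + 17 = 136)
r*(-42 - 12) = 136*(-42 - 12) = 136*(-54) = -7344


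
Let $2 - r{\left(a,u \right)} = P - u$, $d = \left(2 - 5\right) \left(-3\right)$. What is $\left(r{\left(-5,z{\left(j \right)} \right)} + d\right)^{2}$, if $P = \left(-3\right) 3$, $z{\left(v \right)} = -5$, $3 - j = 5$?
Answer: $225$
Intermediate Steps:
$j = -2$ ($j = 3 - 5 = -2$)
$d = 9$ ($d = \left(-3\right) \left(-3\right) = 9$)
$P = -9$
$r{\left(a,u \right)} = 11 + u$ ($r{\left(a,u \right)} = 2 - \left(-9 - u\right) = 2 + \left(9 + u\right) = 11 + u$)
$\left(r{\left(-5,z{\left(j \right)} \right)} + d\right)^{2} = \left(\left(11 - 5\right) + 9\right)^{2} = \left(6 + 9\right)^{2} = 15^{2} = 225$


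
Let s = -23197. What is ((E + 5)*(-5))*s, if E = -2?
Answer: 347955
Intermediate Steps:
((E + 5)*(-5))*s = ((-2 + 5)*(-5))*(-23197) = (3*(-5))*(-23197) = -15*(-23197) = 347955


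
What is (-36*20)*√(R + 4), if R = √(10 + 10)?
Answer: -720*√(4 + 2*√5) ≈ -2095.7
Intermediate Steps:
R = 2*√5 (R = √20 = 2*√5 ≈ 4.4721)
(-36*20)*√(R + 4) = (-36*20)*√(2*√5 + 4) = -720*√(4 + 2*√5)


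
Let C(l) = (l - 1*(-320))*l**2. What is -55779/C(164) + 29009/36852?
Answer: 93893461817/119931738432 ≈ 0.78289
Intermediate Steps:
C(l) = l**2*(320 + l) (C(l) = (l + 320)*l**2 = (320 + l)*l**2 = l**2*(320 + l))
-55779/C(164) + 29009/36852 = -55779*1/(26896*(320 + 164)) + 29009/36852 = -55779/(26896*484) + 29009*(1/36852) = -55779/13017664 + 29009/36852 = 93893461817/119931738432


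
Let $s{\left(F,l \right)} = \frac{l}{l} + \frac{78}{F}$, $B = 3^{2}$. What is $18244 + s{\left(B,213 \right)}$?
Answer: $\frac{54761}{3} \approx 18254.0$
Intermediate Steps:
$B = 9$
$s{\left(F,l \right)} = 1 + \frac{78}{F}$
$18244 + s{\left(B,213 \right)} = 18244 + \frac{78 + 9}{9} = 18244 + \frac{1}{9} \cdot 87 = 18244 + \frac{29}{3} = \frac{54761}{3}$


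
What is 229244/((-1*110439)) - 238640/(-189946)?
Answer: -8594408932/10488723147 ≈ -0.81940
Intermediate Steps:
229244/((-1*110439)) - 238640/(-189946) = 229244/(-110439) - 238640*(-1/189946) = 229244*(-1/110439) + 119320/94973 = -229244/110439 + 119320/94973 = -8594408932/10488723147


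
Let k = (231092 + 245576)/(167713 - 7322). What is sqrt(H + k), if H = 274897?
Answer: sqrt(7071876792425445)/160391 ≈ 524.31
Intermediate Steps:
k = 476668/160391 ≈ 2.9719
sqrt(H + k) = sqrt(274897 + 476668/160391) = sqrt(44091481395/160391) = sqrt(7071876792425445)/160391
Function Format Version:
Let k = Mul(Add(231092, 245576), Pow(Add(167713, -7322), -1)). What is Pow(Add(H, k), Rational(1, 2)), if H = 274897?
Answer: Mul(Rational(1, 160391), Pow(7071876792425445, Rational(1, 2))) ≈ 524.31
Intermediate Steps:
k = Rational(476668, 160391) (k = Mul(476668, Pow(160391, -1)) = Mul(476668, Rational(1, 160391)) = Rational(476668, 160391) ≈ 2.9719)
Pow(Add(H, k), Rational(1, 2)) = Pow(Add(274897, Rational(476668, 160391)), Rational(1, 2)) = Pow(Rational(44091481395, 160391), Rational(1, 2)) = Mul(Rational(1, 160391), Pow(7071876792425445, Rational(1, 2)))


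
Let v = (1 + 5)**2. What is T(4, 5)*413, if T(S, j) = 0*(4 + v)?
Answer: 0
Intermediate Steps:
v = 36 (v = 6**2 = 36)
T(S, j) = 0 (T(S, j) = 0*(4 + 36) = 0*40 = 0)
T(4, 5)*413 = 0*413 = 0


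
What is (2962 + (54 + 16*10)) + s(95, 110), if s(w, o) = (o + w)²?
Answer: 45201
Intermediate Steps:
(2962 + (54 + 16*10)) + s(95, 110) = (2962 + (54 + 16*10)) + (110 + 95)² = (2962 + (54 + 160)) + 205² = (2962 + 214) + 42025 = 3176 + 42025 = 45201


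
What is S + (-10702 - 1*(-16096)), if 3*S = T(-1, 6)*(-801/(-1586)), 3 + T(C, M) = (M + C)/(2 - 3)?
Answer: 4276374/793 ≈ 5392.7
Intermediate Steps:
T(C, M) = -3 - C - M (T(C, M) = -3 + (M + C)/(2 - 3) = -3 + (C + M)/(-1) = -3 + (C + M)*(-1) = -3 + (-C - M) = -3 - C - M)
S = -1068/793 (S = ((-3 - 1*(-1) - 1*6)*(-801/(-1586)))/3 = ((-3 + 1 - 6)*(-801*(-1/1586)))/3 = (-8*801/1586)/3 = (⅓)*(-3204/793) = -1068/793 ≈ -1.3468)
S + (-10702 - 1*(-16096)) = -1068/793 + (-10702 - 1*(-16096)) = -1068/793 + (-10702 + 16096) = -1068/793 + 5394 = 4276374/793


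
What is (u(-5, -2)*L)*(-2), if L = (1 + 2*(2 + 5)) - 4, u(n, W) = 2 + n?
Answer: 66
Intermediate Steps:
L = 11 (L = (1 + 2*7) - 4 = (1 + 14) - 4 = 15 - 4 = 11)
(u(-5, -2)*L)*(-2) = ((2 - 5)*11)*(-2) = -3*11*(-2) = -33*(-2) = 66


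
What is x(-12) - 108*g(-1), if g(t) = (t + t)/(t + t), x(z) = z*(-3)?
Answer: -72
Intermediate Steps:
x(z) = -3*z
g(t) = 1 (g(t) = (2*t)/((2*t)) = (2*t)*(1/(2*t)) = 1)
x(-12) - 108*g(-1) = -3*(-12) - 108*1 = 36 - 108 = -72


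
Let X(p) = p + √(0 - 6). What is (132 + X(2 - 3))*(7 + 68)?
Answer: 9825 + 75*I*√6 ≈ 9825.0 + 183.71*I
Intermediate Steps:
X(p) = p + I*√6 (X(p) = p + √(-6) = p + I*√6)
(132 + X(2 - 3))*(7 + 68) = (132 + ((2 - 3) + I*√6))*(7 + 68) = (132 + (-1 + I*√6))*75 = (131 + I*√6)*75 = 9825 + 75*I*√6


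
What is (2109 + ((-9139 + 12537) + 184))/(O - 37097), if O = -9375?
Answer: -5691/46472 ≈ -0.12246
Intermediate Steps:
(2109 + ((-9139 + 12537) + 184))/(O - 37097) = (2109 + ((-9139 + 12537) + 184))/(-9375 - 37097) = (2109 + (3398 + 184))/(-46472) = (2109 + 3582)*(-1/46472) = 5691*(-1/46472) = -5691/46472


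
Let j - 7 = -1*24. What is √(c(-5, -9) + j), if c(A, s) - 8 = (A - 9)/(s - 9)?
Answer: I*√74/3 ≈ 2.8674*I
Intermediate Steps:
c(A, s) = 8 + (-9 + A)/(-9 + s) (c(A, s) = 8 + (A - 9)/(s - 9) = 8 + (-9 + A)/(-9 + s))
j = -17 (j = 7 - 1*24 = 7 - 24 = -17)
√(c(-5, -9) + j) = √((-81 - 5 + 8*(-9))/(-9 - 9) - 17) = √((-81 - 5 - 72)/(-18) - 17) = √(-1/18*(-158) - 17) = √(79/9 - 17) = √(-74/9) = I*√74/3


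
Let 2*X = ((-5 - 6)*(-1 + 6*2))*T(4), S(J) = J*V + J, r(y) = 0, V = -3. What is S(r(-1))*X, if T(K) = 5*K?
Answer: 0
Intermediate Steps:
S(J) = -2*J (S(J) = J*(-3) + J = -3*J + J = -2*J)
X = -1210 (X = (((-5 - 6)*(-1 + 6*2))*(5*4))/2 = (-11*(-1 + 12)*20)/2 = (-11*11*20)/2 = (-121*20)/2 = (1/2)*(-2420) = -1210)
S(r(-1))*X = -2*0*(-1210) = 0*(-1210) = 0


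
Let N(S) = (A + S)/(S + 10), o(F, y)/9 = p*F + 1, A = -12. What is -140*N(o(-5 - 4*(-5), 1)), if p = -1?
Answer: -4830/29 ≈ -166.55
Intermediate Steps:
o(F, y) = 9 - 9*F (o(F, y) = 9*(-F + 1) = 9*(1 - F) = 9 - 9*F)
N(S) = (-12 + S)/(10 + S) (N(S) = (-12 + S)/(S + 10) = (-12 + S)/(10 + S))
-140*N(o(-5 - 4*(-5), 1)) = -140*(-12 + (9 - 9*(-5 - 4*(-5))))/(10 + (9 - 9*(-5 - 4*(-5)))) = -140*(-12 + (9 - 9*(-5 + 20)))/(10 + (9 - 9*(-5 + 20))) = -140*(-12 + (9 - 9*15))/(10 + (9 - 9*15)) = -140*(-12 + (9 - 135))/(10 + (9 - 135)) = -140*(-12 - 126)/(10 - 126) = -140*(-138)/(-116) = -(-35)*(-138)/29 = -140*69/58 = -4830/29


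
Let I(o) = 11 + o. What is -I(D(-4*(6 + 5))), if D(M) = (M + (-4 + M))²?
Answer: -8475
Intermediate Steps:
D(M) = (-4 + 2*M)²
-I(D(-4*(6 + 5))) = -(11 + 4*(-2 - 4*(6 + 5))²) = -(11 + 4*(-2 - 4*11)²) = -(11 + 4*(-2 - 44)²) = -(11 + 4*(-46)²) = -(11 + 4*2116) = -(11 + 8464) = -1*8475 = -8475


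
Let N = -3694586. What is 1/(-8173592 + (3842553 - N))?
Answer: -1/636453 ≈ -1.5712e-6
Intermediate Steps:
1/(-8173592 + (3842553 - N)) = 1/(-8173592 + (3842553 - 1*(-3694586))) = 1/(-8173592 + (3842553 + 3694586)) = 1/(-8173592 + 7537139) = 1/(-636453) = -1/636453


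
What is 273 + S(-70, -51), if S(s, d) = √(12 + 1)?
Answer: 273 + √13 ≈ 276.61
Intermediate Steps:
S(s, d) = √13
273 + S(-70, -51) = 273 + √13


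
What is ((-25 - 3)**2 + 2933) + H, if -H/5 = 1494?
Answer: -3753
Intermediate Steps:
H = -7470 (H = -5*1494 = -7470)
((-25 - 3)**2 + 2933) + H = ((-25 - 3)**2 + 2933) - 7470 = ((-28)**2 + 2933) - 7470 = (784 + 2933) - 7470 = 3717 - 7470 = -3753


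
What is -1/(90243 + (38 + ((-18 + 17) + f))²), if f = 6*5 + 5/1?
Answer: -1/95427 ≈ -1.0479e-5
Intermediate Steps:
f = 35 (f = 30 + 5*1 = 30 + 5 = 35)
-1/(90243 + (38 + ((-18 + 17) + f))²) = -1/(90243 + (38 + ((-18 + 17) + 35))²) = -1/(90243 + (38 + (-1 + 35))²) = -1/(90243 + (38 + 34)²) = -1/(90243 + 72²) = -1/(90243 + 5184) = -1/95427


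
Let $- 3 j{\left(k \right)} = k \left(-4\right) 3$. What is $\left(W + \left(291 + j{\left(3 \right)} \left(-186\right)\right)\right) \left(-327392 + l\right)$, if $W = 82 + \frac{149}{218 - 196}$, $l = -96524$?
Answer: $\frac{8637076542}{11} \approx 7.8519 \cdot 10^{8}$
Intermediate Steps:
$j{\left(k \right)} = 4 k$ ($j{\left(k \right)} = - \frac{k \left(-4\right) 3}{3} = - \frac{- 4 k 3}{3} = - \frac{\left(-12\right) k}{3} = 4 k$)
$W = \frac{1953}{22}$ ($W = 82 + \frac{149}{22} = \frac{1953}{22} \approx 88.773$)
$\left(W + \left(291 + j{\left(3 \right)} \left(-186\right)\right)\right) \left(-327392 + l\right) = \left(\frac{1953}{22} + \left(291 + 4 \cdot 3 \left(-186\right)\right)\right) \left(-327392 - 96524\right) = \left(\frac{1953}{22} + \left(291 + 12 \left(-186\right)\right)\right) \left(-423916\right) = \left(\frac{1953}{22} + \left(291 - 2232\right)\right) \left(-423916\right) = \left(\frac{1953}{22} - 1941\right) \left(-423916\right) = \left(- \frac{40749}{22}\right) \left(-423916\right) = \frac{8637076542}{11}$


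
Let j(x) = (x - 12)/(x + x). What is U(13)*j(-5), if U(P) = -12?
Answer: -102/5 ≈ -20.400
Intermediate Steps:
j(x) = (-12 + x)/(2*x) (j(x) = (-12 + x)/((2*x)) = (-12 + x)*(1/(2*x)) = (-12 + x)/(2*x))
U(13)*j(-5) = -6*(-12 - 5)/(-5) = -6*(-1)*(-17)/5 = -12*17/10 = -102/5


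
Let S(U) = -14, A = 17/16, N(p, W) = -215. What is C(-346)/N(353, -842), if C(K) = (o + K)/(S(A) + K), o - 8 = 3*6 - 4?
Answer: -9/2150 ≈ -0.0041860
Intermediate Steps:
o = 22 (o = 8 + (3*6 - 4) = 8 + (18 - 4) = 8 + 14 = 22)
A = 17/16 (A = 17*(1/16) = 17/16 ≈ 1.0625)
C(K) = (22 + K)/(-14 + K)
C(-346)/N(353, -842) = ((22 - 346)/(-14 - 346))/(-215) = (-324/(-360))*(-1/215) = -1/360*(-324)*(-1/215) = (9/10)*(-1/215) = -9/2150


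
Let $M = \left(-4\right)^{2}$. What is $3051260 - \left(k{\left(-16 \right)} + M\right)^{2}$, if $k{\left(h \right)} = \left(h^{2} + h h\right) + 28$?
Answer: $2742124$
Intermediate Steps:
$M = 16$
$k{\left(h \right)} = 28 + 2 h^{2}$ ($k{\left(h \right)} = \left(h^{2} + h^{2}\right) + 28 = 2 h^{2} + 28 = 28 + 2 h^{2}$)
$3051260 - \left(k{\left(-16 \right)} + M\right)^{2} = 3051260 - \left(\left(28 + 2 \left(-16\right)^{2}\right) + 16\right)^{2} = 3051260 - \left(\left(28 + 2 \cdot 256\right) + 16\right)^{2} = 3051260 - \left(\left(28 + 512\right) + 16\right)^{2} = 3051260 - \left(540 + 16\right)^{2} = 3051260 - 556^{2} = 3051260 - 309136 = 2742124$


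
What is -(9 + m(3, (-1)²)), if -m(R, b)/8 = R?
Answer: 15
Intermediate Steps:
m(R, b) = -8*R
-(9 + m(3, (-1)²)) = -(9 - 8*3) = -(9 - 24) = -1*(-15) = 15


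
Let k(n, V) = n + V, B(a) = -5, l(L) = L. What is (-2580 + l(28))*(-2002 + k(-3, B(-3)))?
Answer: 5129520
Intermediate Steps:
k(n, V) = V + n
(-2580 + l(28))*(-2002 + k(-3, B(-3))) = (-2580 + 28)*(-2002 + (-5 - 3)) = -2552*(-2002 - 8) = -2552*(-2010) = 5129520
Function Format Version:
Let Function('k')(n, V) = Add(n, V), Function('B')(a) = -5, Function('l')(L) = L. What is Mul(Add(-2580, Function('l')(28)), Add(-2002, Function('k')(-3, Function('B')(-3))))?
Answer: 5129520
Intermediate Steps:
Function('k')(n, V) = Add(V, n)
Mul(Add(-2580, Function('l')(28)), Add(-2002, Function('k')(-3, Function('B')(-3)))) = Mul(Add(-2580, 28), Add(-2002, Add(-5, -3))) = Mul(-2552, Add(-2002, -8)) = Mul(-2552, -2010) = 5129520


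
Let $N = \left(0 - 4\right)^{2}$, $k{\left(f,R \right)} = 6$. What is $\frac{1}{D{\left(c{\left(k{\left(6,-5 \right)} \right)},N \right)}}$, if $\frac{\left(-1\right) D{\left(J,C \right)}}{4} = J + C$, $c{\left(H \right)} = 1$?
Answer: $- \frac{1}{68} \approx -0.014706$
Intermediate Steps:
$N = 16$ ($N = \left(-4\right)^{2} = 16$)
$D{\left(J,C \right)} = - 4 C - 4 J$ ($D{\left(J,C \right)} = - 4 \left(J + C\right) = - 4 \left(C + J\right) = - 4 C - 4 J$)
$\frac{1}{D{\left(c{\left(k{\left(6,-5 \right)} \right)},N \right)}} = \frac{1}{\left(-4\right) 16 - 4} = \frac{1}{-64 - 4} = \frac{1}{-68} = - \frac{1}{68}$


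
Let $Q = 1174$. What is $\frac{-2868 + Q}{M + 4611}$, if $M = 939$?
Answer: $- \frac{847}{2775} \approx -0.30523$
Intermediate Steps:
$\frac{-2868 + Q}{M + 4611} = \frac{-2868 + 1174}{939 + 4611} = - \frac{1694}{5550} = \left(-1694\right) \frac{1}{5550} = - \frac{847}{2775}$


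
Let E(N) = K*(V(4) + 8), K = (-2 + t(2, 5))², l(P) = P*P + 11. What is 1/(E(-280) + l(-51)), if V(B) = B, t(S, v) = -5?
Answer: 1/3200 ≈ 0.00031250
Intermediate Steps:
l(P) = 11 + P² (l(P) = P² + 11 = 11 + P²)
K = 49 (K = (-2 - 5)² = (-7)² = 49)
E(N) = 588 (E(N) = 49*(4 + 8) = 49*12 = 588)
1/(E(-280) + l(-51)) = 1/(588 + (11 + (-51)²)) = 1/(588 + (11 + 2601)) = 1/(588 + 2612) = 1/3200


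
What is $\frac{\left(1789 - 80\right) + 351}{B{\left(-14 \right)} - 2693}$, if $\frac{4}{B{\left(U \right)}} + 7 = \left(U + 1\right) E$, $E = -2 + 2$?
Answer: $- \frac{2884}{3771} \approx -0.76478$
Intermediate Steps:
$E = 0$
$B{\left(U \right)} = - \frac{4}{7}$ ($B{\left(U \right)} = \frac{4}{-7 + \left(U + 1\right) 0} = \frac{4}{-7 + \left(1 + U\right) 0} = \frac{4}{-7 + 0} = \frac{4}{-7} = 4 \left(- \frac{1}{7}\right) = - \frac{4}{7}$)
$\frac{\left(1789 - 80\right) + 351}{B{\left(-14 \right)} - 2693} = \frac{\left(1789 - 80\right) + 351}{- \frac{4}{7} - 2693} = \frac{1709 + 351}{- \frac{18855}{7}} = 2060 \left(- \frac{7}{18855}\right) = - \frac{2884}{3771}$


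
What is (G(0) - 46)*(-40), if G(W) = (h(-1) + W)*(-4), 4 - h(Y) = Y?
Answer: 2640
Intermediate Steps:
h(Y) = 4 - Y
G(W) = -20 - 4*W (G(W) = ((4 - 1*(-1)) + W)*(-4) = ((4 + 1) + W)*(-4) = (5 + W)*(-4) = -20 - 4*W)
(G(0) - 46)*(-40) = ((-20 - 4*0) - 46)*(-40) = ((-20 + 0) - 46)*(-40) = (-20 - 46)*(-40) = -66*(-40) = 2640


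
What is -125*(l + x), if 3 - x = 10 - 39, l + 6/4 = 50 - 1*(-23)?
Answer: -25875/2 ≈ -12938.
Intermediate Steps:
l = 143/2 (l = -3/2 + (50 - 1*(-23)) = -3/2 + (50 + 23) = -3/2 + 73 = 143/2 ≈ 71.500)
x = 32 (x = 3 - (10 - 39) = 3 - 1*(-29) = 3 + 29 = 32)
-125*(l + x) = -125*(143/2 + 32) = -125*207/2 = -25875/2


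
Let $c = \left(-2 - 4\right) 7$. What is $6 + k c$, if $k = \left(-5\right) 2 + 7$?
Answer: $132$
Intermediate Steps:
$k = -3$ ($k = -10 + 7 = -3$)
$c = -42$ ($c = \left(-6\right) 7 = -42$)
$6 + k c = 6 - -126 = 6 + 126 = 132$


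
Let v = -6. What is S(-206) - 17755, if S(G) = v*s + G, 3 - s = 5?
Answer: -17949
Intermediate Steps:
s = -2 (s = 3 - 1*5 = 3 - 5 = -2)
S(G) = 12 + G (S(G) = -6*(-2) + G = 12 + G)
S(-206) - 17755 = (12 - 206) - 17755 = -194 - 17755 = -17949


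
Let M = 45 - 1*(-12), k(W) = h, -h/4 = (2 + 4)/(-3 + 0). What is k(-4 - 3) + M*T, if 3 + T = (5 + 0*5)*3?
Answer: 692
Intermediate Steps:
h = 8 (h = -4*(2 + 4)/(-3 + 0) = -24/(-3) = -24*(-1)/3 = -4*(-2) = 8)
k(W) = 8
M = 57 (M = 45 + 12 = 57)
T = 12 (T = -3 + (5 + 0*5)*3 = -3 + (5 + 0)*3 = -3 + 5*3 = -3 + 15 = 12)
k(-4 - 3) + M*T = 8 + 57*12 = 8 + 684 = 692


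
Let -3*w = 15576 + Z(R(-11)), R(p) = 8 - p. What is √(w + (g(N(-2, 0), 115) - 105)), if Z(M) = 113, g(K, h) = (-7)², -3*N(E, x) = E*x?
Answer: I*√47571/3 ≈ 72.703*I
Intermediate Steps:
N(E, x) = -E*x/3
g(K, h) = 49
w = -15689/3 (w = -(15576 + 113)/3 = -⅓*15689 = -15689/3 ≈ -5229.7)
√(w + (g(N(-2, 0), 115) - 105)) = √(-15689/3 + (49 - 105)) = √(-15689/3 - 56) = √(-15857/3) = I*√47571/3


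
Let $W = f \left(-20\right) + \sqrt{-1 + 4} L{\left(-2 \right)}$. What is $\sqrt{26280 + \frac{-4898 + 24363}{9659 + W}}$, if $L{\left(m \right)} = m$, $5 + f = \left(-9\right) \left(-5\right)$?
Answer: $\frac{\sqrt{232833985 - 52560 \sqrt{3}}}{\sqrt{8859 - 2 \sqrt{3}}} \approx 162.12$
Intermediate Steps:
$f = 40$ ($f = -5 - -45 = -5 + 45 = 40$)
$W = -800 - 2 \sqrt{3}$ ($W = 40 \left(-20\right) + \sqrt{-1 + 4} \left(-2\right) = -800 + \sqrt{3} \left(-2\right) = -800 - 2 \sqrt{3} \approx -803.46$)
$\sqrt{26280 + \frac{-4898 + 24363}{9659 + W}} = \sqrt{26280 + \frac{-4898 + 24363}{9659 - \left(800 + 2 \sqrt{3}\right)}} = \sqrt{26280 + \frac{19465}{8859 - 2 \sqrt{3}}}$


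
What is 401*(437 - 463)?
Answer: -10426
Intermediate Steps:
401*(437 - 463) = 401*(-26) = -10426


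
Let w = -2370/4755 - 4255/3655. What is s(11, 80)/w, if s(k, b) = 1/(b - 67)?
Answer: -231727/5008445 ≈ -0.046267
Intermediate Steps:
w = -385265/231727 (w = -2370*1/4755 - 4255*1/3655 = -158/317 - 851/731 = -385265/231727 ≈ -1.6626)
s(k, b) = 1/(-67 + b)
s(11, 80)/w = 1/((-67 + 80)*(-385265/231727)) = -231727/385265/13 = (1/13)*(-231727/385265) = -231727/5008445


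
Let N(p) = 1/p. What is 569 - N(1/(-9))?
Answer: 578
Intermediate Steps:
569 - N(1/(-9)) = 569 - 1/(1/(-9)) = 569 - 1/(-1/9) = 569 - 1*(-9) = 569 + 9 = 578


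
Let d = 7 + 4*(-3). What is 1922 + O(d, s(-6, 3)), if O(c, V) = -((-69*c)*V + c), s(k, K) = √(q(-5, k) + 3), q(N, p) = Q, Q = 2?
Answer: 1927 - 345*√5 ≈ 1155.6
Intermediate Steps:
q(N, p) = 2
d = -5 (d = 7 - 12 = -5)
s(k, K) = √5 (s(k, K) = √(2 + 3) = √5)
O(c, V) = -c + 69*V*c (O(c, V) = -(-69*V*c + c) = -(c - 69*V*c) = -c + 69*V*c)
1922 + O(d, s(-6, 3)) = 1922 - 5*(-1 + 69*√5) = 1922 + (5 - 345*√5) = 1927 - 345*√5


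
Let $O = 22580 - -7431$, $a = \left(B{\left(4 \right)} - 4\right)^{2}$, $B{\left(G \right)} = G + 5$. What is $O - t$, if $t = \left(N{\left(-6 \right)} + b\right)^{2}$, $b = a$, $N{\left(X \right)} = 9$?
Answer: $28855$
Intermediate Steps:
$B{\left(G \right)} = 5 + G$
$a = 25$ ($a = \left(\left(5 + 4\right) - 4\right)^{2} = \left(9 - 4\right)^{2} = 5^{2} = 25$)
$b = 25$
$O = 30011$ ($O = 22580 + 7431 = 30011$)
$t = 1156$ ($t = \left(9 + 25\right)^{2} = 34^{2} = 1156$)
$O - t = 30011 - 1156 = 28855$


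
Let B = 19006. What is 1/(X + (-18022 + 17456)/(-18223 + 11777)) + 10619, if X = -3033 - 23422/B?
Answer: 986826737794270/92930291781 ≈ 10619.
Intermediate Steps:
X = -28834310/9503 (X = -3033 - 23422/19006 = -3033 - 23422*1/19006 = -3033 - 11711/9503 = -28834310/9503 ≈ -3034.2)
1/(X + (-18022 + 17456)/(-18223 + 11777)) + 10619 = 1/(-28834310/9503 + (-18022 + 17456)/(-18223 + 11777)) + 10619 = 1/(-28834310/9503 - 566/(-6446)) + 10619 = 1/(-28834310/9503 - 566*(-1/6446)) + 10619 = 1/(-28834310/9503 + 283/3223) + 10619 = 1/(-92930291781/30628169) + 10619 = -30628169/92930291781 + 10619 = 986826737794270/92930291781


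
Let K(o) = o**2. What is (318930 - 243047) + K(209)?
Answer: 119564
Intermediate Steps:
(318930 - 243047) + K(209) = (318930 - 243047) + 209**2 = 75883 + 43681 = 119564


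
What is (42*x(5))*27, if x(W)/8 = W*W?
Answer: 226800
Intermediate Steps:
x(W) = 8*W**2 (x(W) = 8*(W*W) = 8*W**2)
(42*x(5))*27 = (42*(8*5**2))*27 = (42*(8*25))*27 = (42*200)*27 = 8400*27 = 226800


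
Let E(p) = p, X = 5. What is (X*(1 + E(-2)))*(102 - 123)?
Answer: 105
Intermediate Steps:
(X*(1 + E(-2)))*(102 - 123) = (5*(1 - 2))*(102 - 123) = (5*(-1))*(-21) = -5*(-21) = 105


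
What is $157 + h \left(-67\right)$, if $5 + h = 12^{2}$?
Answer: $-9156$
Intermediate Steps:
$h = 139$ ($h = -5 + 12^{2} = -5 + 144 = 139$)
$157 + h \left(-67\right) = 157 + 139 \left(-67\right) = 157 - 9313 = -9156$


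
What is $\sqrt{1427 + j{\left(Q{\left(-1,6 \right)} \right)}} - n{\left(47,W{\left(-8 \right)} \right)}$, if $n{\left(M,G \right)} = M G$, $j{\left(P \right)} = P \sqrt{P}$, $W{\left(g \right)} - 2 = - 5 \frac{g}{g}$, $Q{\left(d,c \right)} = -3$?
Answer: $141 + \sqrt{1427 - 3 i \sqrt{3}} \approx 178.78 - 0.068776 i$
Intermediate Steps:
$W{\left(g \right)} = -3$ ($W{\left(g \right)} = 2 - 5 \frac{g}{g} = 2 - 5 = -3$)
$j{\left(P \right)} = P^{\frac{3}{2}}$
$n{\left(M,G \right)} = G M$
$\sqrt{1427 + j{\left(Q{\left(-1,6 \right)} \right)}} - n{\left(47,W{\left(-8 \right)} \right)} = \sqrt{1427 + \left(-3\right)^{\frac{3}{2}}} - \left(-3\right) 47 = \sqrt{1427 - 3 i \sqrt{3}} - -141 = \sqrt{1427 - 3 i \sqrt{3}} + 141 = 141 + \sqrt{1427 - 3 i \sqrt{3}}$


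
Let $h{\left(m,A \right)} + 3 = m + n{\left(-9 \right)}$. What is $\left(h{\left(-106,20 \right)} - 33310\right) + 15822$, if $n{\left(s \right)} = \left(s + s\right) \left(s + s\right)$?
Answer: $-17273$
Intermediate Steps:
$n{\left(s \right)} = 4 s^{2}$ ($n{\left(s \right)} = 2 s 2 s = 4 s^{2}$)
$h{\left(m,A \right)} = 321 + m$ ($h{\left(m,A \right)} = -3 + \left(m + 4 \left(-9\right)^{2}\right) = -3 + \left(m + 4 \cdot 81\right) = -3 + \left(m + 324\right) = -3 + \left(324 + m\right) = 321 + m$)
$\left(h{\left(-106,20 \right)} - 33310\right) + 15822 = \left(\left(321 - 106\right) - 33310\right) + 15822 = \left(215 - 33310\right) + 15822 = -33095 + 15822 = -17273$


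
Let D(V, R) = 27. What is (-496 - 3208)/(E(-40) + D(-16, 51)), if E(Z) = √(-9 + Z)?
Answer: -50004/389 + 12964*I/389 ≈ -128.54 + 33.326*I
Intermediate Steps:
(-496 - 3208)/(E(-40) + D(-16, 51)) = (-496 - 3208)/(√(-9 - 40) + 27) = -3704/(√(-49) + 27) = -3704/(7*I + 27) = -3704*(27 - 7*I)/778 = -1852*(27 - 7*I)/389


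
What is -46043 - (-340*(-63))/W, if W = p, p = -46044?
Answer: -58888402/1279 ≈ -46043.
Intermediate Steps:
W = -46044
-46043 - (-340*(-63))/W = -46043 - (-340*(-63))/(-46044) = -46043 - 21420*(-1)/46044 = -46043 - 1*(-595/1279) = -46043 + 595/1279 = -58888402/1279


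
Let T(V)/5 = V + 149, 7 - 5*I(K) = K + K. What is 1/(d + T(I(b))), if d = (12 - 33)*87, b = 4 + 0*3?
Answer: -1/1083 ≈ -0.00092336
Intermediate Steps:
b = 4 (b = 4 + 0 = 4)
I(K) = 7/5 - 2*K/5 (I(K) = 7/5 - (K + K)/5 = 7/5 - 2*K/5)
T(V) = 745 + 5*V (T(V) = 5*(V + 149) = 5*(149 + V) = 745 + 5*V)
d = -1827 (d = -21*87 = -1827)
1/(d + T(I(b))) = 1/(-1827 + (745 + 5*(7/5 - ⅖*4))) = 1/(-1827 + (745 + 5*(7/5 - 8/5))) = 1/(-1827 + (745 + 5*(-⅕))) = 1/(-1827 + (745 - 1)) = 1/(-1827 + 744) = 1/(-1083) = -1/1083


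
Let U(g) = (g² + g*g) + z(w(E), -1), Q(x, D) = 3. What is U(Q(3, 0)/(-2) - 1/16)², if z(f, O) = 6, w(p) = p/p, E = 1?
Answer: 1940449/16384 ≈ 118.44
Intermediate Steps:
w(p) = 1
U(g) = 6 + 2*g² (U(g) = (g² + g*g) + 6 = (g² + g²) + 6 = 2*g² + 6 = 6 + 2*g²)
U(Q(3, 0)/(-2) - 1/16)² = (6 + 2*(3/(-2) - 1/16)²)² = (6 + 2*(3*(-½) - 1*1/16)²)² = (6 + 2*(-3/2 - 1/16)²)² = (6 + 2*(-25/16)²)² = (6 + 2*(625/256))² = (6 + 625/128)² = (1393/128)² = 1940449/16384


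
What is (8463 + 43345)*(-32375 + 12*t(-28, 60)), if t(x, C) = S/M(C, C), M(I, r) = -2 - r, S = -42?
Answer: -51982748384/31 ≈ -1.6769e+9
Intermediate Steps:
t(x, C) = -42/(-2 - C)
(8463 + 43345)*(-32375 + 12*t(-28, 60)) = (8463 + 43345)*(-32375 + 12*(42/(2 + 60))) = 51808*(-32375 + 12*(42/62)) = 51808*(-32375 + 12*(42*(1/62))) = 51808*(-32375 + 12*(21/31)) = 51808*(-32375 + 252/31) = 51808*(-1003373/31) = -51982748384/31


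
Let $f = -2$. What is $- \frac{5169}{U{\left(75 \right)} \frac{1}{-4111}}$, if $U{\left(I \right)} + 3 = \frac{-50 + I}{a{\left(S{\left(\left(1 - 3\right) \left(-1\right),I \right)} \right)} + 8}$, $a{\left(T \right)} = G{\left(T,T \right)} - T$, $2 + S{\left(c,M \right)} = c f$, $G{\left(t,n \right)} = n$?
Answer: $169998072$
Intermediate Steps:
$S{\left(c,M \right)} = -2 - 2 c$ ($S{\left(c,M \right)} = -2 + c \left(-2\right) = -2 - 2 c$)
$a{\left(T \right)} = 0$ ($a{\left(T \right)} = T - T = 0$)
$U{\left(I \right)} = - \frac{37}{4} + \frac{I}{8}$ ($U{\left(I \right)} = -3 + \frac{-50 + I}{0 + 8} = -3 + \frac{-50 + I}{8} = -3 + \left(-50 + I\right) \frac{1}{8} = -3 + \left(- \frac{25}{4} + \frac{I}{8}\right) = - \frac{37}{4} + \frac{I}{8}$)
$- \frac{5169}{U{\left(75 \right)} \frac{1}{-4111}} = - \frac{5169}{\left(- \frac{37}{4} + \frac{1}{8} \cdot 75\right) \frac{1}{-4111}} = - \frac{5169}{\left(- \frac{37}{4} + \frac{75}{8}\right) \left(- \frac{1}{4111}\right)} = - \frac{5169}{\frac{1}{8} \left(- \frac{1}{4111}\right)} = - \frac{5169}{- \frac{1}{32888}} = \left(-5169\right) \left(-32888\right) = 169998072$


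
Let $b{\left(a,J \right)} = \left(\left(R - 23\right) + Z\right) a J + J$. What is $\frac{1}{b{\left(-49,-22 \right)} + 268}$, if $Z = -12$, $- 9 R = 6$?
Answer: $- \frac{3}{114608} \approx -2.6176 \cdot 10^{-5}$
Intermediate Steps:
$R = - \frac{2}{3}$ ($R = \left(- \frac{1}{9}\right) 6 = - \frac{2}{3} \approx -0.66667$)
$b{\left(a,J \right)} = J - \frac{107 J a}{3}$ ($b{\left(a,J \right)} = \left(\left(- \frac{2}{3} - 23\right) - 12\right) a J + J = \left(- \frac{71}{3} - 12\right) a J + J = - \frac{107 a}{3} J + J = - \frac{107 J a}{3} + J = J - \frac{107 J a}{3}$)
$\frac{1}{b{\left(-49,-22 \right)} + 268} = \frac{1}{\frac{1}{3} \left(-22\right) \left(3 - -5243\right) + 268} = \frac{1}{\frac{1}{3} \left(-22\right) \left(3 + 5243\right) + 268} = \frac{1}{\frac{1}{3} \left(-22\right) 5246 + 268} = \frac{1}{- \frac{115412}{3} + 268} = \frac{1}{- \frac{114608}{3}} = - \frac{3}{114608}$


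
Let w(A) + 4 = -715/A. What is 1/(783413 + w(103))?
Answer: 103/80690412 ≈ 1.2765e-6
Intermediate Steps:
w(A) = -4 - 715/A
1/(783413 + w(103)) = 1/(783413 + (-4 - 715/103)) = 1/(783413 - 1127/103) = 1/(80690412/103) = 103/80690412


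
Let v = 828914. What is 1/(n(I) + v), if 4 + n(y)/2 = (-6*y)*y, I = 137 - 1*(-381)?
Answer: -1/2390982 ≈ -4.1824e-7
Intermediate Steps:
I = 518 (I = 137 + 381 = 518)
n(y) = -8 - 12*y² (n(y) = -8 + 2*((-6*y)*y) = -8 + 2*(-6*y²) = -8 - 12*y²)
1/(n(I) + v) = 1/((-8 - 12*518²) + 828914) = 1/((-8 - 12*268324) + 828914) = 1/((-8 - 3219888) + 828914) = 1/(-3219896 + 828914) = 1/(-2390982) = -1/2390982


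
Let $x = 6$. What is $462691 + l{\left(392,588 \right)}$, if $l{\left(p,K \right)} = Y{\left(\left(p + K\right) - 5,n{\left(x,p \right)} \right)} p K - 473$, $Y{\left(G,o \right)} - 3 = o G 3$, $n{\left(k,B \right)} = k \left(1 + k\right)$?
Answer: $28317587306$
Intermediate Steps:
$Y{\left(G,o \right)} = 3 + 3 G o$ ($Y{\left(G,o \right)} = 3 + o G 3 = 3 + G o 3 = 3 + 3 G o$)
$l{\left(p,K \right)} = -473 + K p \left(-627 + 126 K + 126 p\right)$ ($l{\left(p,K \right)} = \left(3 + 3 \left(\left(p + K\right) - 5\right) 6 \left(1 + 6\right)\right) p K - 473 = \left(3 + 3 \left(\left(K + p\right) - 5\right) 6 \cdot 7\right) p K - 473 = \left(3 + 3 \left(-5 + K + p\right) 42\right) p K - 473 = \left(3 + \left(-630 + 126 K + 126 p\right)\right) p K - 473 = \left(-627 + 126 K + 126 p\right) p K - 473 = p \left(-627 + 126 K + 126 p\right) K - 473 = K p \left(-627 + 126 K + 126 p\right) - 473 = -473 + K p \left(-627 + 126 K + 126 p\right)$)
$462691 + l{\left(392,588 \right)} = 462691 - \left(473 - 691488 \left(-209 + 42 \cdot 588 + 42 \cdot 392\right)\right) = 462691 - \left(473 - 691488 \left(-209 + 24696 + 16464\right)\right) = 462691 - \left(473 - 691488 \cdot 40951\right) = 462691 + \left(-473 + 28317125088\right) = 462691 + 28317124615 = 28317587306$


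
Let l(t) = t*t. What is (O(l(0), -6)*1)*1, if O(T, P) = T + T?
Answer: 0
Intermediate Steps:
l(t) = t²
O(T, P) = 2*T
(O(l(0), -6)*1)*1 = ((2*0²)*1)*1 = ((2*0)*1)*1 = (0*1)*1 = 0*1 = 0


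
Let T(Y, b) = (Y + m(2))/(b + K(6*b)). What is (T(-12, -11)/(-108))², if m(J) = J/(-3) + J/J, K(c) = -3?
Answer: 25/419904 ≈ 5.9537e-5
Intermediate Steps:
m(J) = 1 - J/3 (m(J) = J*(-⅓) + 1 = -J/3 + 1 = 1 - J/3)
T(Y, b) = (⅓ + Y)/(-3 + b) (T(Y, b) = (Y + (1 - ⅓*2))/(b - 3) = (Y + (1 - ⅔))/(-3 + b) = (Y + ⅓)/(-3 + b) = (⅓ + Y)/(-3 + b))
(T(-12, -11)/(-108))² = (((⅓ - 12)/(-3 - 11))/(-108))² = ((-35/3/(-14))*(-1/108))² = (-1/14*(-35/3)*(-1/108))² = ((⅚)*(-1/108))² = (-5/648)² = 25/419904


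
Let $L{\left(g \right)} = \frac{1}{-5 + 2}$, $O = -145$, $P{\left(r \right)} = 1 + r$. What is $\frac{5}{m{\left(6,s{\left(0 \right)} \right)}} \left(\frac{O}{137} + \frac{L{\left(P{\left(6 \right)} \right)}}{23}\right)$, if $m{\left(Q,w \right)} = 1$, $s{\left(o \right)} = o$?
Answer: $- \frac{50710}{9453} \approx -5.3644$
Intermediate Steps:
$L{\left(g \right)} = - \frac{1}{3}$ ($L{\left(g \right)} = \frac{1}{-3} = - \frac{1}{3}$)
$\frac{5}{m{\left(6,s{\left(0 \right)} \right)}} \left(\frac{O}{137} + \frac{L{\left(P{\left(6 \right)} \right)}}{23}\right) = \frac{5}{1} \left(- \frac{145}{137} - \frac{1}{3 \cdot 23}\right) = 5 \cdot 1 \left(\left(-145\right) \frac{1}{137} - \frac{1}{69}\right) = 5 \left(- \frac{145}{137} - \frac{1}{69}\right) = 5 \left(- \frac{10142}{9453}\right) = - \frac{50710}{9453}$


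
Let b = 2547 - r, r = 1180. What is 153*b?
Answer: 209151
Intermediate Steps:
b = 1367 (b = 2547 - 1*1180 = 2547 - 1180 = 1367)
153*b = 153*1367 = 209151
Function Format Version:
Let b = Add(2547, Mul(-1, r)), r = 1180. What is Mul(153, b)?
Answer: 209151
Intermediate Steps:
b = 1367 (b = Add(2547, Mul(-1, 1180)) = Add(2547, -1180) = 1367)
Mul(153, b) = Mul(153, 1367) = 209151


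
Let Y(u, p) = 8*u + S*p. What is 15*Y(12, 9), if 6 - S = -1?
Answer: 2385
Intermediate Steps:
S = 7 (S = 6 - 1*(-1) = 6 + 1 = 7)
Y(u, p) = 7*p + 8*u (Y(u, p) = 8*u + 7*p = 7*p + 8*u)
15*Y(12, 9) = 15*(7*9 + 8*12) = 15*(63 + 96) = 15*159 = 2385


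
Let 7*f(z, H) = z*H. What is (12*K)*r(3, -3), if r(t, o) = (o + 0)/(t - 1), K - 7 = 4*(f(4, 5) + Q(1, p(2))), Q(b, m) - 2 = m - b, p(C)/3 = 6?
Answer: -11898/7 ≈ -1699.7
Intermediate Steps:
p(C) = 18 (p(C) = 3*6 = 18)
f(z, H) = H*z/7 (f(z, H) = (z*H)/7 = (H*z)/7 = H*z/7)
Q(b, m) = 2 + m - b (Q(b, m) = 2 + (m - b) = 2 + m - b)
K = 661/7 (K = 7 + 4*((⅐)*5*4 + (2 + 18 - 1*1)) = 7 + 4*(20/7 + (2 + 18 - 1)) = 7 + 4*(20/7 + 19) = 7 + 4*(153/7) = 7 + 612/7 = 661/7 ≈ 94.429)
r(t, o) = o/(-1 + t)
(12*K)*r(3, -3) = (12*(661/7))*(-3/(-1 + 3)) = 7932*(-3/2)/7 = 7932*(-3*½)/7 = (7932/7)*(-3/2) = -11898/7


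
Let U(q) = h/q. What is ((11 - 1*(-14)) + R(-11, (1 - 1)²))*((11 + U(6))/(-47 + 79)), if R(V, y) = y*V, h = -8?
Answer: 725/96 ≈ 7.5521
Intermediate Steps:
U(q) = -8/q
R(V, y) = V*y
((11 - 1*(-14)) + R(-11, (1 - 1)²))*((11 + U(6))/(-47 + 79)) = ((11 - 1*(-14)) - 11*(1 - 1)²)*((11 - 8/6)/(-47 + 79)) = ((11 + 14) - 11*0²)*((11 - 8*⅙)/32) = (25 - 11*0)*((11 - 4/3)*(1/32)) = (25 + 0)*((29/3)*(1/32)) = 25*(29/96) = 725/96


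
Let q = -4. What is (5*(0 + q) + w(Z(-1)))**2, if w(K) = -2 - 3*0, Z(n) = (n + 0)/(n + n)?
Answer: 484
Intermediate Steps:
Z(n) = 1/2 (Z(n) = n/((2*n)) = n*(1/(2*n)) = 1/2)
w(K) = -2 (w(K) = -2 + 0 = -2)
(5*(0 + q) + w(Z(-1)))**2 = (5*(0 - 4) - 2)**2 = (5*(-4) - 2)**2 = (-20 - 2)**2 = (-22)**2 = 484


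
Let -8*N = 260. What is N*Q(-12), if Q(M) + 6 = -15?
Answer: 1365/2 ≈ 682.50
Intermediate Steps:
N = -65/2 (N = -⅛*260 = -65/2 ≈ -32.500)
Q(M) = -21 (Q(M) = -6 - 15 = -21)
N*Q(-12) = -65/2*(-21) = 1365/2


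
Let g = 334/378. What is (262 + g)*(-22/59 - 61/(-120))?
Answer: 1361369/38232 ≈ 35.608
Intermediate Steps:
g = 167/189 (g = 334*(1/378) = 167/189 ≈ 0.88360)
(262 + g)*(-22/59 - 61/(-120)) = (262 + 167/189)*(-22/59 - 61/(-120)) = 49685*(-22*1/59 - 61*(-1/120))/189 = 49685*(-22/59 + 61/120)/189 = (49685/189)*(959/7080) = 1361369/38232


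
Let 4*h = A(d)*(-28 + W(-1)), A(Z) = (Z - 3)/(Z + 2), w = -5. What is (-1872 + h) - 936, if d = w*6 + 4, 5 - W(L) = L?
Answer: -135103/48 ≈ -2814.6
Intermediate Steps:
W(L) = 5 - L
d = -26 (d = -5*6 + 4 = -30 + 4 = -26)
A(Z) = (-3 + Z)/(2 + Z)
h = -319/48 (h = (((-3 - 26)/(2 - 26))*(-28 + (5 - 1*(-1))))/4 = ((-29/(-24))*(-28 + (5 + 1)))/4 = ((-1/24*(-29))*(-28 + 6))/4 = ((29/24)*(-22))/4 = (¼)*(-319/12) = -319/48 ≈ -6.6458)
(-1872 + h) - 936 = (-1872 - 319/48) - 936 = -90175/48 - 936 = -135103/48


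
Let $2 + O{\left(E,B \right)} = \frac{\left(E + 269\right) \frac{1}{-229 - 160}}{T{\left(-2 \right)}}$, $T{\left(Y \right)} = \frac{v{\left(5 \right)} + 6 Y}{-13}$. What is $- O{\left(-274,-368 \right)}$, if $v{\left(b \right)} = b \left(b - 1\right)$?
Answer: $\frac{6289}{3112} \approx 2.0209$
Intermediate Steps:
$v{\left(b \right)} = b \left(-1 + b\right)$
$T{\left(Y \right)} = - \frac{20}{13} - \frac{6 Y}{13}$ ($T{\left(Y \right)} = \frac{5 \left(-1 + 5\right) + 6 Y}{-13} = \left(5 \cdot 4 + 6 Y\right) \left(- \frac{1}{13}\right) = \left(20 + 6 Y\right) \left(- \frac{1}{13}\right) = - \frac{20}{13} - \frac{6 Y}{13}$)
$O{\left(E,B \right)} = - \frac{2727}{3112} + \frac{13 E}{3112}$ ($O{\left(E,B \right)} = -2 + \frac{\left(E + 269\right) \frac{1}{-229 - 160}}{- \frac{20}{13} - - \frac{12}{13}} = -2 + \frac{\left(269 + E\right) \frac{1}{-389}}{- \frac{20}{13} + \frac{12}{13}} = -2 + \frac{\left(269 + E\right) \left(- \frac{1}{389}\right)}{- \frac{8}{13}} = -2 + \left(- \frac{269}{389} - \frac{E}{389}\right) \left(- \frac{13}{8}\right) = -2 + \left(\frac{3497}{3112} + \frac{13 E}{3112}\right) = - \frac{2727}{3112} + \frac{13 E}{3112}$)
$- O{\left(-274,-368 \right)} = - (- \frac{2727}{3112} + \frac{13}{3112} \left(-274\right)) = - (- \frac{2727}{3112} - \frac{1781}{1556}) = \left(-1\right) \left(- \frac{6289}{3112}\right) = \frac{6289}{3112}$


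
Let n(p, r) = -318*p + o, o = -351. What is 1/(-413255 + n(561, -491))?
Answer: -1/592004 ≈ -1.6892e-6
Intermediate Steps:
n(p, r) = -351 - 318*p (n(p, r) = -318*p - 351 = -351 - 318*p)
1/(-413255 + n(561, -491)) = 1/(-413255 + (-351 - 318*561)) = 1/(-413255 + (-351 - 178398)) = 1/(-413255 - 178749) = 1/(-592004) = -1/592004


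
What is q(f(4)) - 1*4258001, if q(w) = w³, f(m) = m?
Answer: -4257937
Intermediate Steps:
q(f(4)) - 1*4258001 = 4³ - 1*4258001 = 64 - 4258001 = -4257937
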